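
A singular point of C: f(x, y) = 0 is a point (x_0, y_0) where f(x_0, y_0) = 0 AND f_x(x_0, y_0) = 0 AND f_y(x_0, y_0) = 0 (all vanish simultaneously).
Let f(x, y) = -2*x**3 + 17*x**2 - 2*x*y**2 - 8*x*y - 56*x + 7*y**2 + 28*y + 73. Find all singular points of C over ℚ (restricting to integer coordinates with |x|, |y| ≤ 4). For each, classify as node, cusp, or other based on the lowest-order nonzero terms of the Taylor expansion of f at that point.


Singular points: {(3, -2)}; classification: node.

Compute partial derivatives:
  f_x = -6*x**2 + 34*x - 2*y**2 - 8*y - 56.
  f_y = -4*x*y - 8*x + 14*y + 28.
Scan x_0 ∈ {−4, ..., 4}. For each x_0, f_y(x_0, y) is a polynomial in y; find its integer roots y ∈ {−4, ..., 4}, then test f_x and f at those candidates.
  x = -4: f_y(-4, y) = 30*y + 60; vanishes at y ∈ {-2}. (-4, -2): f_x = -280 ≠ 0.
  x = -3: f_y(-3, y) = 26*y + 52; vanishes at y ∈ {-2}. (-3, -2): f_x = -204 ≠ 0.
  x = -2: f_y(-2, y) = 22*y + 44; vanishes at y ∈ {-2}. (-2, -2): f_x = -140 ≠ 0.
  x = -1: f_y(-1, y) = 18*y + 36; vanishes at y ∈ {-2}. (-1, -2): f_x = -88 ≠ 0.
  x = 0: f_y(0, y) = 14*y + 28; vanishes at y ∈ {-2}. (0, -2): f_x = -48 ≠ 0.
  x = 1: f_y(1, y) = 10*y + 20; vanishes at y ∈ {-2}. (1, -2): f_x = -20 ≠ 0.
  x = 2: f_y(2, y) = 6*y + 12; vanishes at y ∈ {-2}. (2, -2): f_x = -4 ≠ 0.
  x = 3: f_y(3, y) = 2*y + 4; vanishes at y ∈ {-2}. (3, -2): f_x = 0, f = 0 — SINGULAR.
  x = 4: f_y(4, y) = -2*y - 4; vanishes at y ∈ {-2}. (4, -2): f_x = -8 ≠ 0.
Only singular point on the grid: (3, -2).
Classify: substitute x = 3 + u, y = -2 + v and expand: f = -2*u**3 - u**2 - 2*u*v**2 + v**2.
No constant or linear terms (consistent with a singular point). Quadratic part: -u**2 + v**2. Cubic part: -2*u**3 - 2*u*v**2.
The quadratic part v**2 - u**2 = (v − u)(v + u) splits into two distinct linear factors, so there are two distinct tangent lines y − -2 = ±(x − 3) — this is a node (ordinary double point).
Classification: node.


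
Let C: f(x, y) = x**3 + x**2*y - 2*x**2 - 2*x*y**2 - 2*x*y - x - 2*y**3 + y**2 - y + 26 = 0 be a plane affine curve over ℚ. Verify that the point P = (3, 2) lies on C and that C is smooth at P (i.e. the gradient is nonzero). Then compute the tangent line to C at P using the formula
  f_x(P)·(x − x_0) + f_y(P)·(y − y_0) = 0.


Tangent line at P: 14*x - 42*y + 42 = 0.

Step 1: f(3, 2) = 0, so P lies on C.
Step 2: partial derivatives
  f_x(x, y) = 3*x**2 + 2*x*y - 4*x - 2*y**2 - 2*y - 1, f_y(x, y) = x**2 - 4*x*y - 2*x - 6*y**2 + 2*y - 1.
  f_x(P) = 14, f_y(P) = -42 (gradient nonzero, so P is smooth).
Step 3: tangent line at P: 14·(x − 3) + -42·(y − 2) = 0.
Expanding: 14*x - 42*y + 42 = 0.


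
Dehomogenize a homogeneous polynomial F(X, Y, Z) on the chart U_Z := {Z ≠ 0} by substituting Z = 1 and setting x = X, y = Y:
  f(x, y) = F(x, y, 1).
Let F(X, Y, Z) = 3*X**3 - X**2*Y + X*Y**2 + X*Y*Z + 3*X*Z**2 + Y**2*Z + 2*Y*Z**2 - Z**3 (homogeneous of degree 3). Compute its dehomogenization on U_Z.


f(x, y) = 3*x**3 - x**2*y + x*y**2 + x*y + 3*x + y**2 + 2*y - 1

On U_Z we set Z = 1. Each monomial c·X^i·Y^j·Z^k in F becomes c·x^i·y^j·1^k = c·x^i·y^j.
Substituting Z = 1: F(X, Y, 1) = 3*x**3 - x**2*y + x*y**2 + x*y + 3*x + y**2 + 2*y - 1.
Note: deg(f) ≤ deg(F) = 3; strict inequality happens when F is divisible by Z (lost terms).


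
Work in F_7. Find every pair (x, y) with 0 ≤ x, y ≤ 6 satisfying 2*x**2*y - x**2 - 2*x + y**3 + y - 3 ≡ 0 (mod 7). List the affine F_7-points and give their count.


Affine F_7-points: {(0, 2), (1, 4), (2, 6), (3, 2), (4, 1), (5, 1)}; count = 6.

For each of the 49 pairs (x, y) ∈ F_7², evaluate f(x, y) mod 7. Record the zeros.
  x = 0: [0↦4, 1↦6, 2↦0, 3↦6, 4↦2, 5↦1, 6↦2]  zeros at y ∈ {2}
  x = 1: [0↦1, 1↦5, 2↦1, 3↦2, 4↦0, 5↦1, 6↦4]  zeros at y ∈ {4}
  x = 2: [0↦3, 1↦6, 2↦1, 3↦1, 4↦5, 5↦5, 6↦0]  zeros at y ∈ {6}
  x = 3: [0↦3, 1↦2, 2↦0, 3↦3, 4↦3, 5↦6, 6↦4]  zeros at y ∈ {2}
  x = 4: [0↦1, 1↦0, 2↦5, 3↦1, 4↦1, 5↦4, 6↦2]  zeros at y ∈ {1}
  x = 5: [0↦4, 1↦0, 2↦2, 3↦2, 4↦6, 5↦6, 6↦1]  zeros at y ∈ {1}
  x = 6: [0↦5, 1↦2, 2↦5, 3↦6, 4↦4, 5↦5, 6↦1]  zeros at y ∈ ∅
Collecting zeros: affine points = {(0, 2), (1, 4), (2, 6), (3, 2), (4, 1), (5, 1)}.
Total count |C(F_7)_aff| = 6.


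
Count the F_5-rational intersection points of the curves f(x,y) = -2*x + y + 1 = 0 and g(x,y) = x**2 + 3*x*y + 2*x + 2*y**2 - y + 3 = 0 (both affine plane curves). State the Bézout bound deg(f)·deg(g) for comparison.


Common zeros: {(1, 1)}; count = 1; Bézout bound = 2.

deg(f) = 1, deg(g) = 2, so Bézout bound = 2.
Scan x ∈ F_5. For each x, list the y ∈ F_5 with f(x, y) ≡ 0 and those with g(x, y) ≡ 0 (mod 5); the common zeros in that column are the intersection.
  x = 0: f ≡ 0 at y ∈ {4}; g ≡ 0 at y ∈ ∅; common: ∅.
  x = 1: f ≡ 0 at y ∈ {1}; g ≡ 0 at y ∈ {1, 3}; common: {1}.
  x = 2: f ≡ 0 at y ∈ {3}; g ≡ 0 at y ∈ ∅; common: ∅.
  x = 3: f ≡ 0 at y ∈ {0}; g ≡ 0 at y ∈ {3}; common: ∅.
  x = 4: f ≡ 0 at y ∈ {2}; g ≡ 0 at y ∈ {1}; common: ∅.
Collecting: common zeros = {(1, 1)}, so the count is 1.
Comparison with the Bézout bound: 1 ≤ 2 = deg(f)·deg(g), as expected for curves with no common component (the affine F_5-count falls short of the bound because intersections may lie at infinity, over extension fields, or carry multiplicity).


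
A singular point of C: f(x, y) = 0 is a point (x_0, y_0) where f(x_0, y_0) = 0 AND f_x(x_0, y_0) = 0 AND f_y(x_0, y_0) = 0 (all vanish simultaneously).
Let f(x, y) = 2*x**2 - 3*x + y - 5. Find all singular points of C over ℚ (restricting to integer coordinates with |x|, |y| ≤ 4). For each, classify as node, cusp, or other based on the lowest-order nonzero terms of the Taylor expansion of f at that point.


No singular points in the scanned grid; C is smooth there.

Compute partial derivatives:
  f_x = 4*x - 3.
  f_y = 1.
f_y = 1 is a nonzero constant, so f_y never vanishes: no point (x, y) can satisfy f = f_x = f_y = 0. In particular no (x, y) ∈ {−4, ..., 4}² is singular; the curve is smooth.


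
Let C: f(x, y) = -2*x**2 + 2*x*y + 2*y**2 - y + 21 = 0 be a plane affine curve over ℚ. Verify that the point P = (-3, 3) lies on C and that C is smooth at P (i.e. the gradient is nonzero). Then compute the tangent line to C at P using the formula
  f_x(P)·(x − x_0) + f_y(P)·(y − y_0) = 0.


Tangent line at P: 18*x + 5*y + 39 = 0.

Step 1: f(-3, 3) = 0, so P lies on C.
Step 2: partial derivatives
  f_x(x, y) = -4*x + 2*y, f_y(x, y) = 2*x + 4*y - 1.
  f_x(P) = 18, f_y(P) = 5 (gradient nonzero, so P is smooth).
Step 3: tangent line at P: 18·(x − -3) + 5·(y − 3) = 0.
Expanding: 18*x + 5*y + 39 = 0.


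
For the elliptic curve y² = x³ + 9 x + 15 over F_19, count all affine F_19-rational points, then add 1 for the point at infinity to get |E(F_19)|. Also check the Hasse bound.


Affine points = {(1, 5), (1, 14), (4, 1), (4, 18), (6, 0), (11, 1), (11, 18), (13, 7), (13, 12), (14, 4), (14, 15), (18, 9), (18, 10)}; affine count = 13; |E(F_19)| = 14.

Discriminant check: Δ ∝ 4a³ + 27b² = 4·9³ + 27·15² = 4·729 + 27·225 ≡ 4 (mod 19). Nonzero ⇒ E is nonsingular.
For each x ∈ F_19, compute rhs = x³ + 9·x + 15 mod 19, then count y ∈ F_19 with y² ≡ rhs.
  x = 0: rhs = 15, matching y values: none (0 points).
  x = 1: rhs = 6, matching y values: 5, 14 (2 points).
  x = 2: rhs = 3, matching y values: none (0 points).
  x = 3: rhs = 12, matching y values: none (0 points).
  x = 4: rhs = 1, matching y values: 1, 18 (2 points).
  x = 5: rhs = 14, matching y values: none (0 points).
  x = 6: rhs = 0, matching y values: 0 (1 points).
  x = 7: rhs = 3, matching y values: none (0 points).
  x = 8: rhs = 10, matching y values: none (0 points).
  x = 9: rhs = 8, matching y values: none (0 points).
  x = 10: rhs = 3, matching y values: none (0 points).
  x = 11: rhs = 1, matching y values: 1, 18 (2 points).
  x = 12: rhs = 8, matching y values: none (0 points).
  x = 13: rhs = 11, matching y values: 7, 12 (2 points).
  x = 14: rhs = 16, matching y values: 4, 15 (2 points).
  x = 15: rhs = 10, matching y values: none (0 points).
  x = 16: rhs = 18, matching y values: none (0 points).
  x = 17: rhs = 8, matching y values: none (0 points).
  x = 18: rhs = 5, matching y values: 9, 10 (2 points).
Total affine count: 13.
Full point count |E(F_19)| = 13 + 1 = 14.
Hasse bound: |14 − (19+1)| = |-6| = 6 ≤ 2√19 ≈ 8.7178 ✓.


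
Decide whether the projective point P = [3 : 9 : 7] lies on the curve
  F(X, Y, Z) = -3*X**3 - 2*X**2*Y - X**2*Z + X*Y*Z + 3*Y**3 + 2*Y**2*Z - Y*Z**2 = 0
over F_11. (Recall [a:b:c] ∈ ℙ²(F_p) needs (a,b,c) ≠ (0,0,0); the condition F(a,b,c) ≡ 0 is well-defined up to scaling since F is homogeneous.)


F(3,9,7) ≡ 2 (mod 11); P is NOT on the curve.

Evaluate F(3, 9, 7) term-by-term (mod 11).
  -3*X**3 ↦ -3·27·1·1 = -81
  -2*X**2*Y ↦ -2·9·9·1 = -162
  -X**2*Z ↦ -1·9·1·7 = -63
  X*Y*Z ↦ 1·3·9·7 = 189
  3*Y**3 ↦ 3·1·729·1 = 2187
  2*Y**2*Z ↦ 2·1·81·7 = 1134
  -Y*Z**2 ↦ -1·1·9·49 = -441
Sum: F(3, 9, 7) = (-81) + (-162) + (-63) + (189) + (2187) + (1134) + (-441) = 2763.
Reducing mod 11: 2763 ≡ 2 (mod 11).
Since F(a, b, c) ≡ 2 ≠ 0 (mod 11), P does NOT lie on the curve.


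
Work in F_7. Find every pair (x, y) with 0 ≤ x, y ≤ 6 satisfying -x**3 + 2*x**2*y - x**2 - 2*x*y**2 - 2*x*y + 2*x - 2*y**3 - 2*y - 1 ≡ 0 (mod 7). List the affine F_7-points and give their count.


Affine F_7-points: {(0, 2), (1, 1), (4, 2), (4, 3), (4, 5), (6, 2), (6, 4)}; count = 7.

For each of the 49 pairs (x, y) ∈ F_7², evaluate f(x, y) mod 7. Record the zeros.
  x = 0: [0↦6, 1↦2, 2↦0, 3↦2, 4↦3, 5↦5, 6↦3]  zeros at y ∈ {2}
  x = 1: [0↦6, 1↦0, 2↦6, 3↦5, 4↦6, 5↦4, 6↦1]  zeros at y ∈ {1}
  x = 2: [0↦5, 1↦1, 2↦5, 3↦5, 4↦3, 5↦1, 6↦1]  zeros at y ∈ ∅
  x = 3: [0↦4, 1↦6, 2↦5, 3↦3, 4↦2, 5↦4, 6↦4]  zeros at y ∈ ∅
  x = 4: [0↦4, 1↦2, 2↦0, 3↦0, 4↦4, 5↦0, 6↦4]  zeros at y ∈ {2, 3, 5}
  x = 5: [0↦6, 1↦4, 2↦5, 3↦4, 4↦3, 5↦4, 6↦2]  zeros at y ∈ ∅
  x = 6: [0↦4, 1↦6, 2↦0, 3↦2, 4↦0, 5↦3, 6↦6]  zeros at y ∈ {2, 4}
Collecting zeros: affine points = {(0, 2), (1, 1), (4, 2), (4, 3), (4, 5), (6, 2), (6, 4)}.
Total count |C(F_7)_aff| = 7.


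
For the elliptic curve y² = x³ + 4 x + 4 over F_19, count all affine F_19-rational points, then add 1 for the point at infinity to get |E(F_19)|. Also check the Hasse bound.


Affine points = {(0, 2), (0, 17), (1, 3), (1, 16), (2, 1), (2, 18), (3, 9), (3, 10), (5, 4), (5, 15), (6, 4), (6, 15), (8, 4), (8, 15), (9, 3), (9, 16), (11, 7), (11, 12), (13, 7), (13, 12), (14, 7), (14, 12), (15, 0), (17, 8), (17, 11)}; affine count = 25; |E(F_19)| = 26.

Discriminant check: Δ ∝ 4a³ + 27b² = 4·4³ + 27·4² = 4·64 + 27·16 ≡ 4 (mod 19). Nonzero ⇒ E is nonsingular.
For each x ∈ F_19, compute rhs = x³ + 4·x + 4 mod 19, then count y ∈ F_19 with y² ≡ rhs.
  x = 0: rhs = 4, matching y values: 2, 17 (2 points).
  x = 1: rhs = 9, matching y values: 3, 16 (2 points).
  x = 2: rhs = 1, matching y values: 1, 18 (2 points).
  x = 3: rhs = 5, matching y values: 9, 10 (2 points).
  x = 4: rhs = 8, matching y values: none (0 points).
  x = 5: rhs = 16, matching y values: 4, 15 (2 points).
  x = 6: rhs = 16, matching y values: 4, 15 (2 points).
  x = 7: rhs = 14, matching y values: none (0 points).
  x = 8: rhs = 16, matching y values: 4, 15 (2 points).
  x = 9: rhs = 9, matching y values: 3, 16 (2 points).
  x = 10: rhs = 18, matching y values: none (0 points).
  x = 11: rhs = 11, matching y values: 7, 12 (2 points).
  x = 12: rhs = 13, matching y values: none (0 points).
  x = 13: rhs = 11, matching y values: 7, 12 (2 points).
  x = 14: rhs = 11, matching y values: 7, 12 (2 points).
  x = 15: rhs = 0, matching y values: 0 (1 points).
  x = 16: rhs = 3, matching y values: none (0 points).
  x = 17: rhs = 7, matching y values: 8, 11 (2 points).
  x = 18: rhs = 18, matching y values: none (0 points).
Total affine count: 25.
Full point count |E(F_19)| = 25 + 1 = 26.
Hasse bound: |26 − (19+1)| = |6| = 6 ≤ 2√19 ≈ 8.7178 ✓.


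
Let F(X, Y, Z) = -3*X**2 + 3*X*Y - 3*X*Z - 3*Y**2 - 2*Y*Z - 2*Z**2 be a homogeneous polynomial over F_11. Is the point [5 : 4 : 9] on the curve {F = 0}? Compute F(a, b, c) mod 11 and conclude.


F(5,4,9) ≡ 8 (mod 11); P is NOT on the curve.

Evaluate F(5, 4, 9) term-by-term (mod 11).
  -3*X**2 ↦ -3·25·1·1 = -75
  3*X*Y ↦ 3·5·4·1 = 60
  -3*X*Z ↦ -3·5·1·9 = -135
  -3*Y**2 ↦ -3·1·16·1 = -48
  -2*Y*Z ↦ -2·1·4·9 = -72
  -2*Z**2 ↦ -2·1·1·81 = -162
Sum: F(5, 4, 9) = (-75) + (60) + (-135) + (-48) + (-72) + (-162) = -432.
Reducing mod 11: -432 ≡ 8 (mod 11).
Since F(a, b, c) ≡ 8 ≠ 0 (mod 11), P does NOT lie on the curve.


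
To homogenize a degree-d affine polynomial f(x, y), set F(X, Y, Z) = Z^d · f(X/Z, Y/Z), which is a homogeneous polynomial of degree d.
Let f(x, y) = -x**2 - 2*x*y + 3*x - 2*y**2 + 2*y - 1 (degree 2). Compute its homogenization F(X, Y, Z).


F(X, Y, Z) = -X**2 - 2*X*Y + 3*X*Z - 2*Y**2 + 2*Y*Z - Z**2

deg(f) = 2.
Substitute x = X/Z, y = Y/Z into f, then multiply by Z^2.
  monomial -1·x^2·y^0 ↦ -1·X^2·Y^0·Z^0.
  monomial -2·x^1·y^1 ↦ -2·X^1·Y^1·Z^0.
  monomial 3·x^1·y^0 ↦ 3·X^1·Y^0·Z^1.
  monomial -2·x^0·y^2 ↦ -2·X^0·Y^2·Z^0.
  monomial 2·x^0·y^1 ↦ 2·X^0·Y^1·Z^1.
  monomial -1·x^0·y^0 ↦ -1·X^0·Y^0·Z^2.
Collecting: F(X, Y, Z) = -X**2 - 2*X*Y + 3*X*Z - 2*Y**2 + 2*Y*Z - Z**2.


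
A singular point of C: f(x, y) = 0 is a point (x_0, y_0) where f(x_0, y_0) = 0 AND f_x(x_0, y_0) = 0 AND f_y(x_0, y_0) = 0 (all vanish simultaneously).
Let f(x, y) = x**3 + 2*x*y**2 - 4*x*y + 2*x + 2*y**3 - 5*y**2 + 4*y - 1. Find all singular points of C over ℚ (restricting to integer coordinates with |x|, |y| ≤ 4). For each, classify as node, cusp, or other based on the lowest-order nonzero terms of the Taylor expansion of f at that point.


Singular points: {(0, 1)}; classification: cusp.

Compute partial derivatives:
  f_x = 3*x**2 + 2*y**2 - 4*y + 2.
  f_y = 4*x*y - 4*x + 6*y**2 - 10*y + 4.
Scan x_0 ∈ {−4, ..., 4}. For each x_0, f_y(x_0, y) is a polynomial in y; find its integer roots y ∈ {−4, ..., 4}, then test f_x and f at those candidates.
  x = -4: f_y(-4, y) = 6*y**2 - 26*y + 20; vanishes at y ∈ {1}. (-4, 1): f_x = 48 ≠ 0.
  x = -3: f_y(-3, y) = 6*y**2 - 22*y + 16; vanishes at y ∈ {1}. (-3, 1): f_x = 27 ≠ 0.
  x = -2: f_y(-2, y) = 6*y**2 - 18*y + 12; vanishes at y ∈ {1, 2}. (-2, 1): f_x = 12 ≠ 0; (-2, 2): f_x = 14 ≠ 0.
  x = -1: f_y(-1, y) = 6*y**2 - 14*y + 8; vanishes at y ∈ {1}. (-1, 1): f_x = 3 ≠ 0.
  x = 0: f_y(0, y) = 6*y**2 - 10*y + 4; vanishes at y ∈ {1}. (0, 1): f_x = 0, f = 0 — SINGULAR.
  x = 1: f_y(1, y) = 6*y**2 - 6*y; vanishes at y ∈ {0, 1}. (1, 0): f_x = 5 ≠ 0; (1, 1): f_x = 3 ≠ 0.
  x = 2: f_y(2, y) = 6*y**2 - 2*y - 4; vanishes at y ∈ {1}. (2, 1): f_x = 12 ≠ 0.
  x = 3: f_y(3, y) = 6*y**2 + 2*y - 8; vanishes at y ∈ {1}. (3, 1): f_x = 27 ≠ 0.
  x = 4: f_y(4, y) = 6*y**2 + 6*y - 12; vanishes at y ∈ {-2, 1}. (4, -2): f_x = 66 ≠ 0; (4, 1): f_x = 48 ≠ 0.
Only singular point on the grid: (0, 1).
Classify: substitute x = 0 + u, y = 1 + v and expand: f = u**3 + 2*u*v**2 + 2*v**3 + v**2.
No constant or linear terms (consistent with a singular point). Quadratic part: v**2. Cubic part: u**3 + 2*u*v**2 + 2*v**3.
The quadratic part v**2 is a perfect square, so there is a single (double) tangent line v = 0, i.e. y = 1. Restricting the cubic part to that line (v = 0) leaves u**3 ≠ 0, so f is not divisible by v and the branch is v² ≈ -u**3 to lowest order — this is a cusp.
Classification: cusp.


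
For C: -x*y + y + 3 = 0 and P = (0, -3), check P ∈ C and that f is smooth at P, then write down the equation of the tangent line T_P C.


Tangent line at P: 3*x + y + 3 = 0.

Step 1: f(0, -3) = 0, so P lies on C.
Step 2: partial derivatives
  f_x(x, y) = -y, f_y(x, y) = 1 - x.
  f_x(P) = 3, f_y(P) = 1 (gradient nonzero, so P is smooth).
Step 3: tangent line at P: 3·(x − 0) + 1·(y − -3) = 0.
Expanding: 3*x + y + 3 = 0.


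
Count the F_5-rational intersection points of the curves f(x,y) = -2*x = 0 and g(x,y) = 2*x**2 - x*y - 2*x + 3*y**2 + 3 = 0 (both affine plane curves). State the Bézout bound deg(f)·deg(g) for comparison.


Common zeros: {(0, 2), (0, 3)}; count = 2; Bézout bound = 2.

deg(f) = 1, deg(g) = 2, so Bézout bound = 2.
Scan x ∈ F_5. For each x, list the y ∈ F_5 with f(x, y) ≡ 0 and those with g(x, y) ≡ 0 (mod 5); the common zeros in that column are the intersection.
  x = 0: f ≡ 0 at y ∈ {0, 1, 2, 3, 4}; g ≡ 0 at y ∈ {2, 3}; common: {2, 3}.
  x = 1: f ≡ 0 at y ∈ ∅; g ≡ 0 at y ∈ {1}; common: ∅.
  x = 2: f ≡ 0 at y ∈ ∅; g ≡ 0 at y ∈ {2}; common: ∅.
  x = 3: f ≡ 0 at y ∈ ∅; g ≡ 0 at y ∈ {0, 1}; common: ∅.
  x = 4: f ≡ 0 at y ∈ ∅; g ≡ 0 at y ∈ ∅; common: ∅.
Collecting: common zeros = {(0, 2), (0, 3)}, so the count is 2.
Comparison with the Bézout bound: 2 ≤ 2 = deg(f)·deg(g), as expected for curves with no common component (the bound is attained).


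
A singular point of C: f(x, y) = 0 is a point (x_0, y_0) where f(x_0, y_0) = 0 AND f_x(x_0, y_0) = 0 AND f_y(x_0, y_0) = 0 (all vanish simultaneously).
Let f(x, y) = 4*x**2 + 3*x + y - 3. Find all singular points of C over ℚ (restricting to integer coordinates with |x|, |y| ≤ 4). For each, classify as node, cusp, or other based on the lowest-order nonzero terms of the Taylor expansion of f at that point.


No singular points in the scanned grid; C is smooth there.

Compute partial derivatives:
  f_x = 8*x + 3.
  f_y = 1.
f_y = 1 is a nonzero constant, so f_y never vanishes: no point (x, y) can satisfy f = f_x = f_y = 0. In particular no (x, y) ∈ {−4, ..., 4}² is singular; the curve is smooth.


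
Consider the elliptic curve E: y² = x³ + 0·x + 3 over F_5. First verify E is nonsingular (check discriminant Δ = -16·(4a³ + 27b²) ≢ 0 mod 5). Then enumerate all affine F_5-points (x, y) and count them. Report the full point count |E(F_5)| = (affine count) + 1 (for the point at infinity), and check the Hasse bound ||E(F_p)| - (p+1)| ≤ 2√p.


Affine points = {(1, 2), (1, 3), (2, 1), (2, 4), (3, 0)}; affine count = 5; |E(F_5)| = 6.

Discriminant check: Δ ∝ 4a³ + 27b² = 4·0³ + 27·3² = 4·0 + 27·9 ≡ 3 (mod 5). Nonzero ⇒ E is nonsingular.
For each x ∈ F_5, compute rhs = x³ + 0·x + 3 mod 5, then count y ∈ F_5 with y² ≡ rhs.
  x = 0: rhs = 3, matching y values: none (0 points).
  x = 1: rhs = 4, matching y values: 2, 3 (2 points).
  x = 2: rhs = 1, matching y values: 1, 4 (2 points).
  x = 3: rhs = 0, matching y values: 0 (1 points).
  x = 4: rhs = 2, matching y values: none (0 points).
Total affine count: 5.
Full point count |E(F_5)| = 5 + 1 = 6.
Hasse bound: |6 − (5+1)| = |0| = 0 ≤ 2√5 ≈ 4.4721 ✓.


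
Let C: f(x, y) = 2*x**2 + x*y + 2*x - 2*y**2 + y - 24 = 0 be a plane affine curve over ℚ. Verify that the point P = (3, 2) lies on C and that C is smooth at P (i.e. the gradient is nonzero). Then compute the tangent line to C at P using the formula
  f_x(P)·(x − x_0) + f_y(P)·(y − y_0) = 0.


Tangent line at P: 16*x - 4*y - 40 = 0.

Step 1: f(3, 2) = 0, so P lies on C.
Step 2: partial derivatives
  f_x(x, y) = 4*x + y + 2, f_y(x, y) = x - 4*y + 1.
  f_x(P) = 16, f_y(P) = -4 (gradient nonzero, so P is smooth).
Step 3: tangent line at P: 16·(x − 3) + -4·(y − 2) = 0.
Expanding: 16*x - 4*y - 40 = 0.


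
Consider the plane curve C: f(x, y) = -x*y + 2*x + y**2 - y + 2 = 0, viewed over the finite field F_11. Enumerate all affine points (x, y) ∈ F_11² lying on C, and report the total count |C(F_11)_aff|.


Affine F_11-points: {(0, 5), (0, 7), (6, 8), (6, 10), (7, 4), (8, 3), (8, 6), (9, 1), (9, 9), (10, 0)}; count = 10.

For each of the 121 pairs (x, y) ∈ F_11², evaluate f(x, y) mod 11. Record the zeros.
  x = 0: [0↦2, 1↦2, 2↦4, 3↦8, 4↦3, 5↦0, 6↦10, 7↦0, 8↦3, 9↦8, 10↦4]  zeros at y ∈ {5, 7}
  x = 1: [0↦4, 1↦3, 2↦4, 3↦7, 4↦1, 5↦8, 6↦6, 7↦6, 8↦8, 9↦1, 10↦7]  zeros at y ∈ ∅
  x = 2: [0↦6, 1↦4, 2↦4, 3↦6, 4↦10, 5↦5, 6↦2, 7↦1, 8↦2, 9↦5, 10↦10]  zeros at y ∈ ∅
  x = 3: [0↦8, 1↦5, 2↦4, 3↦5, 4↦8, 5↦2, 6↦9, 7↦7, 8↦7, 9↦9, 10↦2]  zeros at y ∈ ∅
  x = 4: [0↦10, 1↦6, 2↦4, 3↦4, 4↦6, 5↦10, 6↦5, 7↦2, 8↦1, 9↦2, 10↦5]  zeros at y ∈ ∅
  x = 5: [0↦1, 1↦7, 2↦4, 3↦3, 4↦4, 5↦7, 6↦1, 7↦8, 8↦6, 9↦6, 10↦8]  zeros at y ∈ ∅
  x = 6: [0↦3, 1↦8, 2↦4, 3↦2, 4↦2, 5↦4, 6↦8, 7↦3, 8↦0, 9↦10, 10↦0]  zeros at y ∈ {8, 10}
  x = 7: [0↦5, 1↦9, 2↦4, 3↦1, 4↦0, 5↦1, 6↦4, 7↦9, 8↦5, 9↦3, 10↦3]  zeros at y ∈ {4}
  x = 8: [0↦7, 1↦10, 2↦4, 3↦0, 4↦9, 5↦9, 6↦0, 7↦4, 8↦10, 9↦7, 10↦6]  zeros at y ∈ {3, 6}
  x = 9: [0↦9, 1↦0, 2↦4, 3↦10, 4↦7, 5↦6, 6↦7, 7↦10, 8↦4, 9↦0, 10↦9]  zeros at y ∈ {1, 9}
  x = 10: [0↦0, 1↦1, 2↦4, 3↦9, 4↦5, 5↦3, 6↦3, 7↦5, 8↦9, 9↦4, 10↦1]  zeros at y ∈ {0}
Collecting zeros: affine points = {(0, 5), (0, 7), (6, 8), (6, 10), (7, 4), (8, 3), (8, 6), (9, 1), (9, 9), (10, 0)}.
Total count |C(F_11)_aff| = 10.


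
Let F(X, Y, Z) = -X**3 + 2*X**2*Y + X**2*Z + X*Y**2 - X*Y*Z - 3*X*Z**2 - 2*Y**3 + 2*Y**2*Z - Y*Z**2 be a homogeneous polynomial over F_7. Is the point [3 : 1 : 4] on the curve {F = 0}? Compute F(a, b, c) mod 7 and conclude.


F(3,1,4) ≡ 4 (mod 7); P is NOT on the curve.

Evaluate F(3, 1, 4) term-by-term (mod 7).
  -X**3 ↦ -1·27·1·1 = -27
  2*X**2*Y ↦ 2·9·1·1 = 18
  X**2*Z ↦ 1·9·1·4 = 36
  X*Y**2 ↦ 1·3·1·1 = 3
  -X*Y*Z ↦ -1·3·1·4 = -12
  -3*X*Z**2 ↦ -3·3·1·16 = -144
  -2*Y**3 ↦ -2·1·1·1 = -2
  2*Y**2*Z ↦ 2·1·1·4 = 8
  -Y*Z**2 ↦ -1·1·1·16 = -16
Sum: F(3, 1, 4) = (-27) + (18) + (36) + (3) + (-12) + (-144) + (-2) + (8) + (-16) = -136.
Reducing mod 7: -136 ≡ 4 (mod 7).
Since F(a, b, c) ≡ 4 ≠ 0 (mod 7), P does NOT lie on the curve.


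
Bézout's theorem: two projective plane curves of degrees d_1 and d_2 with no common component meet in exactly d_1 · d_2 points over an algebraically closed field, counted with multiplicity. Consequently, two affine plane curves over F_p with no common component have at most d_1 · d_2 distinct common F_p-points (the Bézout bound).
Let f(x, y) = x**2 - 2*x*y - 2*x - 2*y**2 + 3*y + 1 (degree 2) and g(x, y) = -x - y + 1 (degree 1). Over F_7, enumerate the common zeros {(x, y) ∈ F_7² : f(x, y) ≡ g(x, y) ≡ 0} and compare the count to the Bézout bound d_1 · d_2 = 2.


Common zeros: {(1, 0), (2, 6)}; count = 2; Bézout bound = 2.

deg(f) = 2, deg(g) = 1, so Bézout bound = 2.
Scan x ∈ F_7. For each x, list the y ∈ F_7 with f(x, y) ≡ 0 and those with g(x, y) ≡ 0 (mod 7); the common zeros in that column are the intersection.
  x = 0: f ≡ 0 at y ∈ ∅; g ≡ 0 at y ∈ {1}; common: ∅.
  x = 1: f ≡ 0 at y ∈ {0, 4}; g ≡ 0 at y ∈ {0}; common: {0}.
  x = 2: f ≡ 0 at y ∈ {4, 6}; g ≡ 0 at y ∈ {6}; common: {6}.
  x = 3: f ≡ 0 at y ∈ ∅; g ≡ 0 at y ∈ {5}; common: ∅.
  x = 4: f ≡ 0 at y ∈ ∅; g ≡ 0 at y ∈ {4}; common: ∅.
  x = 5: f ≡ 0 at y ∈ {1, 6}; g ≡ 0 at y ∈ {3}; common: ∅.
  x = 6: f ≡ 0 at y ∈ {1, 5}; g ≡ 0 at y ∈ {2}; common: ∅.
Collecting: common zeros = {(1, 0), (2, 6)}, so the count is 2.
Comparison with the Bézout bound: 2 ≤ 2 = deg(f)·deg(g), as expected for curves with no common component (the bound is attained).


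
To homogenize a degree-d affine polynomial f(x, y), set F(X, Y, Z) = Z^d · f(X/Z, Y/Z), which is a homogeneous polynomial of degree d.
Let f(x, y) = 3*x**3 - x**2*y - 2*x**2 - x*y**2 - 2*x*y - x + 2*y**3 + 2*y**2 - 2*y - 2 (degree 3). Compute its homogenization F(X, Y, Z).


F(X, Y, Z) = 3*X**3 - X**2*Y - 2*X**2*Z - X*Y**2 - 2*X*Y*Z - X*Z**2 + 2*Y**3 + 2*Y**2*Z - 2*Y*Z**2 - 2*Z**3

deg(f) = 3.
Substitute x = X/Z, y = Y/Z into f, then multiply by Z^3.
  monomial 3·x^3·y^0 ↦ 3·X^3·Y^0·Z^0.
  monomial -1·x^2·y^1 ↦ -1·X^2·Y^1·Z^0.
  monomial -2·x^2·y^0 ↦ -2·X^2·Y^0·Z^1.
  monomial -1·x^1·y^2 ↦ -1·X^1·Y^2·Z^0.
  monomial -2·x^1·y^1 ↦ -2·X^1·Y^1·Z^1.
  monomial -1·x^1·y^0 ↦ -1·X^1·Y^0·Z^2.
  monomial 2·x^0·y^3 ↦ 2·X^0·Y^3·Z^0.
  monomial 2·x^0·y^2 ↦ 2·X^0·Y^2·Z^1.
  monomial -2·x^0·y^1 ↦ -2·X^0·Y^1·Z^2.
  monomial -2·x^0·y^0 ↦ -2·X^0·Y^0·Z^3.
Collecting: F(X, Y, Z) = 3*X**3 - X**2*Y - 2*X**2*Z - X*Y**2 - 2*X*Y*Z - X*Z**2 + 2*Y**3 + 2*Y**2*Z - 2*Y*Z**2 - 2*Z**3.


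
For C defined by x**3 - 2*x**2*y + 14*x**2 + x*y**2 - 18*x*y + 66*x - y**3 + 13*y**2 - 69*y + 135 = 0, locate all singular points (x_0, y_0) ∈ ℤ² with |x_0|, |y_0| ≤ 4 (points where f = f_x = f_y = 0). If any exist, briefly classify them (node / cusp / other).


Singular points: {(-3, 3)}; classification: node.

Compute partial derivatives:
  f_x = 3*x**2 - 4*x*y + 28*x + y**2 - 18*y + 66.
  f_y = -2*x**2 + 2*x*y - 18*x - 3*y**2 + 26*y - 69.
Scan x_0 ∈ {−4, ..., 4}. For each x_0, f_y(x_0, y) is a polynomial in y; find its integer roots y ∈ {−4, ..., 4}, then test f_x and f at those candidates.
  x = -4: f_y(-4, y) = -3*y**2 + 18*y - 29; no integer root y with |y| ≤ 4.
  x = -3: f_y(-3, y) = -3*y**2 + 20*y - 33; vanishes at y ∈ {3}. (-3, 3): f_x = 0, f = 0 — SINGULAR.
  x = -2: f_y(-2, y) = -3*y**2 + 22*y - 41; no integer root y with |y| ≤ 4.
  x = -1: f_y(-1, y) = -3*y**2 + 24*y - 53; no integer root y with |y| ≤ 4.
  x = 0: f_y(0, y) = -3*y**2 + 26*y - 69; no integer root y with |y| ≤ 4.
  x = 1: f_y(1, y) = -3*y**2 + 28*y - 89; no integer root y with |y| ≤ 4.
  x = 2: f_y(2, y) = -3*y**2 + 30*y - 113; no integer root y with |y| ≤ 4.
  x = 3: f_y(3, y) = -3*y**2 + 32*y - 141; no integer root y with |y| ≤ 4.
  x = 4: f_y(4, y) = -3*y**2 + 34*y - 173; no integer root y with |y| ≤ 4.
Only singular point on the grid: (-3, 3).
Classify: substitute x = -3 + u, y = 3 + v and expand: f = u**3 - 2*u**2*v - u**2 + u*v**2 - v**3 + v**2.
No constant or linear terms (consistent with a singular point). Quadratic part: -u**2 + v**2. Cubic part: u**3 - 2*u**2*v + u*v**2 - v**3.
The quadratic part v**2 - u**2 = (v − u)(v + u) splits into two distinct linear factors, so there are two distinct tangent lines y − 3 = ±(x − -3) — this is a node (ordinary double point).
Classification: node.


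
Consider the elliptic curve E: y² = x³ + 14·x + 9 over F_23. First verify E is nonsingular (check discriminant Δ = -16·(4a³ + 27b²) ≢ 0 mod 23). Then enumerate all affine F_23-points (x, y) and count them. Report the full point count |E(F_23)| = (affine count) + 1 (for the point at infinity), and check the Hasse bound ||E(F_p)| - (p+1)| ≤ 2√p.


Affine points = {(0, 3), (0, 20), (1, 1), (1, 22), (3, 3), (3, 20), (7, 6), (7, 17), (8, 9), (8, 14), (9, 6), (9, 17), (15, 11), (15, 12), (17, 10), (17, 13), (19, 2), (19, 21), (20, 3), (20, 20)}; affine count = 20; |E(F_23)| = 21.

Discriminant check: Δ ∝ 4a³ + 27b² = 4·14³ + 27·9² = 4·2744 + 27·81 ≡ 7 (mod 23). Nonzero ⇒ E is nonsingular.
For each x ∈ F_23, compute rhs = x³ + 14·x + 9 mod 23, then count y ∈ F_23 with y² ≡ rhs.
  x = 0: rhs = 9, matching y values: 3, 20 (2 points).
  x = 1: rhs = 1, matching y values: 1, 22 (2 points).
  x = 2: rhs = 22, matching y values: none (0 points).
  x = 3: rhs = 9, matching y values: 3, 20 (2 points).
  x = 4: rhs = 14, matching y values: none (0 points).
  x = 5: rhs = 20, matching y values: none (0 points).
  x = 6: rhs = 10, matching y values: none (0 points).
  x = 7: rhs = 13, matching y values: 6, 17 (2 points).
  x = 8: rhs = 12, matching y values: 9, 14 (2 points).
  x = 9: rhs = 13, matching y values: 6, 17 (2 points).
  x = 10: rhs = 22, matching y values: none (0 points).
  x = 11: rhs = 22, matching y values: none (0 points).
  x = 12: rhs = 19, matching y values: none (0 points).
  x = 13: rhs = 19, matching y values: none (0 points).
  x = 14: rhs = 5, matching y values: none (0 points).
  x = 15: rhs = 6, matching y values: 11, 12 (2 points).
  x = 16: rhs = 5, matching y values: none (0 points).
  x = 17: rhs = 8, matching y values: 10, 13 (2 points).
  x = 18: rhs = 21, matching y values: none (0 points).
  x = 19: rhs = 4, matching y values: 2, 21 (2 points).
  x = 20: rhs = 9, matching y values: 3, 20 (2 points).
  x = 21: rhs = 19, matching y values: none (0 points).
  x = 22: rhs = 17, matching y values: none (0 points).
Total affine count: 20.
Full point count |E(F_23)| = 20 + 1 = 21.
Hasse bound: |21 − (23+1)| = |-3| = 3 ≤ 2√23 ≈ 9.5917 ✓.


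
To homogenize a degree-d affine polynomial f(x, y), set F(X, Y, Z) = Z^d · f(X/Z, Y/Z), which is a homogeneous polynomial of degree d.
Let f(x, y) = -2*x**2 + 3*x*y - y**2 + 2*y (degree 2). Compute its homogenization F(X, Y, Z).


F(X, Y, Z) = -2*X**2 + 3*X*Y - Y**2 + 2*Y*Z

deg(f) = 2.
Substitute x = X/Z, y = Y/Z into f, then multiply by Z^2.
  monomial -2·x^2·y^0 ↦ -2·X^2·Y^0·Z^0.
  monomial 3·x^1·y^1 ↦ 3·X^1·Y^1·Z^0.
  monomial -1·x^0·y^2 ↦ -1·X^0·Y^2·Z^0.
  monomial 2·x^0·y^1 ↦ 2·X^0·Y^1·Z^1.
Collecting: F(X, Y, Z) = -2*X**2 + 3*X*Y - Y**2 + 2*Y*Z.


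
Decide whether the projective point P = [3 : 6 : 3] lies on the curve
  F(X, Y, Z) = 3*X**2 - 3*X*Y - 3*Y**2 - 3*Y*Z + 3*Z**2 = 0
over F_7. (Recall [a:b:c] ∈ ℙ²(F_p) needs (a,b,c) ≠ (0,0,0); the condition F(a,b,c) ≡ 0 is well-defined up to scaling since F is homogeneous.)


F(3,6,3) ≡ 6 (mod 7); P is NOT on the curve.

Evaluate F(3, 6, 3) term-by-term (mod 7).
  3*X**2 ↦ 3·9·1·1 = 27
  -3*X*Y ↦ -3·3·6·1 = -54
  -3*Y**2 ↦ -3·1·36·1 = -108
  -3*Y*Z ↦ -3·1·6·3 = -54
  3*Z**2 ↦ 3·1·1·9 = 27
Sum: F(3, 6, 3) = (27) + (-54) + (-108) + (-54) + (27) = -162.
Reducing mod 7: -162 ≡ 6 (mod 7).
Since F(a, b, c) ≡ 6 ≠ 0 (mod 7), P does NOT lie on the curve.


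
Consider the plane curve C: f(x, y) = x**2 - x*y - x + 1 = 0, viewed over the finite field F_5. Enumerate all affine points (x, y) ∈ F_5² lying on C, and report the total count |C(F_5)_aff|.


Affine F_5-points: {(1, 1), (2, 4), (3, 4), (4, 2)}; count = 4.

For each of the 25 pairs (x, y) ∈ F_5², evaluate f(x, y) mod 5. Record the zeros.
  x = 0: [0↦1, 1↦1, 2↦1, 3↦1, 4↦1]  zeros at y ∈ ∅
  x = 1: [0↦1, 1↦0, 2↦4, 3↦3, 4↦2]  zeros at y ∈ {1}
  x = 2: [0↦3, 1↦1, 2↦4, 3↦2, 4↦0]  zeros at y ∈ {4}
  x = 3: [0↦2, 1↦4, 2↦1, 3↦3, 4↦0]  zeros at y ∈ {4}
  x = 4: [0↦3, 1↦4, 2↦0, 3↦1, 4↦2]  zeros at y ∈ {2}
Collecting zeros: affine points = {(1, 1), (2, 4), (3, 4), (4, 2)}.
Total count |C(F_5)_aff| = 4.


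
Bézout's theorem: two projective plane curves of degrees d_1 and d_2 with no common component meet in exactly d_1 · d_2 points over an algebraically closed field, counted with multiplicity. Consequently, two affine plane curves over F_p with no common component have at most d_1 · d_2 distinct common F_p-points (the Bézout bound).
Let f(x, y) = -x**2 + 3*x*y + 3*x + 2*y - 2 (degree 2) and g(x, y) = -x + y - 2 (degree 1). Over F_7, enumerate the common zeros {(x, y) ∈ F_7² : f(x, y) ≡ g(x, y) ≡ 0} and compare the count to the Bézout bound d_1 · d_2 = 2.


Common zeros: {(6, 1)}; count = 1; Bézout bound = 2.

deg(f) = 2, deg(g) = 1, so Bézout bound = 2.
Scan x ∈ F_7. For each x, list the y ∈ F_7 with f(x, y) ≡ 0 and those with g(x, y) ≡ 0 (mod 7); the common zeros in that column are the intersection.
  x = 0: f ≡ 0 at y ∈ {1}; g ≡ 0 at y ∈ {2}; common: ∅.
  x = 1: f ≡ 0 at y ∈ {0}; g ≡ 0 at y ∈ {3}; common: ∅.
  x = 2: f ≡ 0 at y ∈ {0}; g ≡ 0 at y ∈ {4}; common: ∅.
  x = 3: f ≡ 0 at y ∈ {4}; g ≡ 0 at y ∈ {5}; common: ∅.
  x = 4: f ≡ 0 at y ∈ ∅; g ≡ 0 at y ∈ {6}; common: ∅.
  x = 5: f ≡ 0 at y ∈ {4}; g ≡ 0 at y ∈ {0}; common: ∅.
  x = 6: f ≡ 0 at y ∈ {1}; g ≡ 0 at y ∈ {1}; common: {1}.
Collecting: common zeros = {(6, 1)}, so the count is 1.
Comparison with the Bézout bound: 1 ≤ 2 = deg(f)·deg(g), as expected for curves with no common component (the affine F_7-count falls short of the bound because intersections may lie at infinity, over extension fields, or carry multiplicity).


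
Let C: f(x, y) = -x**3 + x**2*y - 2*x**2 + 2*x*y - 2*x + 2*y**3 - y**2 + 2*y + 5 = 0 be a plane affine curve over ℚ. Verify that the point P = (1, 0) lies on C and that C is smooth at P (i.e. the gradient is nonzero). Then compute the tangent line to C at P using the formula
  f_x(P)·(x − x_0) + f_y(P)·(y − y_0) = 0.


Tangent line at P: -9*x + 5*y + 9 = 0.

Step 1: f(1, 0) = 0, so P lies on C.
Step 2: partial derivatives
  f_x(x, y) = -3*x**2 + 2*x*y - 4*x + 2*y - 2, f_y(x, y) = x**2 + 2*x + 6*y**2 - 2*y + 2.
  f_x(P) = -9, f_y(P) = 5 (gradient nonzero, so P is smooth).
Step 3: tangent line at P: -9·(x − 1) + 5·(y − 0) = 0.
Expanding: -9*x + 5*y + 9 = 0.


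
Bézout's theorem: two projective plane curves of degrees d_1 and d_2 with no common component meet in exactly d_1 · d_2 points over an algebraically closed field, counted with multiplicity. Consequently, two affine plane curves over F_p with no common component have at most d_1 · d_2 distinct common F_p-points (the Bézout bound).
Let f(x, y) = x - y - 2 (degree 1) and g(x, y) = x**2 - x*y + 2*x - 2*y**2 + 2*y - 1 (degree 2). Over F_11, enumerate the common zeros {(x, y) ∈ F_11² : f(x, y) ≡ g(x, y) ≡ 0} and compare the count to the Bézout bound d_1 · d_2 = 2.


Common zeros: {(3, 1), (4, 2)}; count = 2; Bézout bound = 2.

deg(f) = 1, deg(g) = 2, so Bézout bound = 2.
Scan x ∈ F_11. For each x, list the y ∈ F_11 with f(x, y) ≡ 0 and those with g(x, y) ≡ 0 (mod 11); the common zeros in that column are the intersection.
  x = 0: f ≡ 0 at y ∈ {9}; g ≡ 0 at y ∈ ∅; common: ∅.
  x = 1: f ≡ 0 at y ∈ {10}; g ≡ 0 at y ∈ ∅; common: ∅.
  x = 2: f ≡ 0 at y ∈ {0}; g ≡ 0 at y ∈ {3, 8}; common: ∅.
  x = 3: f ≡ 0 at y ∈ {1}; g ≡ 0 at y ∈ {1, 4}; common: {1}.
  x = 4: f ≡ 0 at y ∈ {2}; g ≡ 0 at y ∈ {2, 8}; common: {2}.
  x = 5: f ≡ 0 at y ∈ {3}; g ≡ 0 at y ∈ ∅; common: ∅.
  x = 6: f ≡ 0 at y ∈ {4}; g ≡ 0 at y ∈ ∅; common: ∅.
  x = 7: f ≡ 0 at y ∈ {5}; g ≡ 0 at y ∈ {1, 2}; common: ∅.
  x = 8: f ≡ 0 at y ∈ {6}; g ≡ 0 at y ∈ ∅; common: ∅.
  x = 9: f ≡ 0 at y ∈ {7}; g ≡ 0 at y ∈ ∅; common: ∅.
  x = 10: f ≡ 0 at y ∈ {8}; g ≡ 0 at y ∈ {3, 4}; common: ∅.
Collecting: common zeros = {(3, 1), (4, 2)}, so the count is 2.
Comparison with the Bézout bound: 2 ≤ 2 = deg(f)·deg(g), as expected for curves with no common component (the bound is attained).


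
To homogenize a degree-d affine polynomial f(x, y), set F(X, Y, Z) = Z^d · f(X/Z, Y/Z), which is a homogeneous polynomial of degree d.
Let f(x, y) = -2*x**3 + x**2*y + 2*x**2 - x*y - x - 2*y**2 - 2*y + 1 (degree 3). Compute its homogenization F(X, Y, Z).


F(X, Y, Z) = -2*X**3 + X**2*Y + 2*X**2*Z - X*Y*Z - X*Z**2 - 2*Y**2*Z - 2*Y*Z**2 + Z**3

deg(f) = 3.
Substitute x = X/Z, y = Y/Z into f, then multiply by Z^3.
  monomial -2·x^3·y^0 ↦ -2·X^3·Y^0·Z^0.
  monomial 1·x^2·y^1 ↦ 1·X^2·Y^1·Z^0.
  monomial 2·x^2·y^0 ↦ 2·X^2·Y^0·Z^1.
  monomial -1·x^1·y^1 ↦ -1·X^1·Y^1·Z^1.
  monomial -1·x^1·y^0 ↦ -1·X^1·Y^0·Z^2.
  monomial -2·x^0·y^2 ↦ -2·X^0·Y^2·Z^1.
  monomial -2·x^0·y^1 ↦ -2·X^0·Y^1·Z^2.
  monomial 1·x^0·y^0 ↦ 1·X^0·Y^0·Z^3.
Collecting: F(X, Y, Z) = -2*X**3 + X**2*Y + 2*X**2*Z - X*Y*Z - X*Z**2 - 2*Y**2*Z - 2*Y*Z**2 + Z**3.


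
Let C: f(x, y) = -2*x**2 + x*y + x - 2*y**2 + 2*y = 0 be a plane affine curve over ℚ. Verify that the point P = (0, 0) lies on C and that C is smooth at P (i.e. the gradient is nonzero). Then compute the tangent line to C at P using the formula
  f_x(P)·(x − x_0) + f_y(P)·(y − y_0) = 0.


Tangent line at P: x + 2*y = 0.

Step 1: f(0, 0) = 0, so P lies on C.
Step 2: partial derivatives
  f_x(x, y) = -4*x + y + 1, f_y(x, y) = x - 4*y + 2.
  f_x(P) = 1, f_y(P) = 2 (gradient nonzero, so P is smooth).
Step 3: tangent line at P: 1·(x − 0) + 2·(y − 0) = 0.
Expanding: x + 2*y = 0.


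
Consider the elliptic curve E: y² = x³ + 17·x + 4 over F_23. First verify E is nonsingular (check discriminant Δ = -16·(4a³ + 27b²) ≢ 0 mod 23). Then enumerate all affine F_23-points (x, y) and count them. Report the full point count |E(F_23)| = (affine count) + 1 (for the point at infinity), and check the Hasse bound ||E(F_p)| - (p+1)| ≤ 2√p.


Affine points = {(0, 2), (0, 21), (2, 0), (3, 6), (3, 17), (6, 0), (7, 11), (7, 12), (8, 10), (8, 13), (9, 9), (9, 14), (10, 1), (10, 22), (11, 2), (11, 21), (12, 2), (12, 21), (15, 0), (16, 5), (16, 18), (17, 10), (17, 13), (18, 1), (18, 22), (20, 8), (20, 15), (21, 10), (21, 13), (22, 3), (22, 20)}; affine count = 31; |E(F_23)| = 32.

Discriminant check: Δ ∝ 4a³ + 27b² = 4·17³ + 27·4² = 4·4913 + 27·16 ≡ 5 (mod 23). Nonzero ⇒ E is nonsingular.
For each x ∈ F_23, compute rhs = x³ + 17·x + 4 mod 23, then count y ∈ F_23 with y² ≡ rhs.
  x = 0: rhs = 4, matching y values: 2, 21 (2 points).
  x = 1: rhs = 22, matching y values: none (0 points).
  x = 2: rhs = 0, matching y values: 0 (1 points).
  x = 3: rhs = 13, matching y values: 6, 17 (2 points).
  x = 4: rhs = 21, matching y values: none (0 points).
  x = 5: rhs = 7, matching y values: none (0 points).
  x = 6: rhs = 0, matching y values: 0 (1 points).
  x = 7: rhs = 6, matching y values: 11, 12 (2 points).
  x = 8: rhs = 8, matching y values: 10, 13 (2 points).
  x = 9: rhs = 12, matching y values: 9, 14 (2 points).
  x = 10: rhs = 1, matching y values: 1, 22 (2 points).
  x = 11: rhs = 4, matching y values: 2, 21 (2 points).
  x = 12: rhs = 4, matching y values: 2, 21 (2 points).
  x = 13: rhs = 7, matching y values: none (0 points).
  x = 14: rhs = 19, matching y values: none (0 points).
  x = 15: rhs = 0, matching y values: 0 (1 points).
  x = 16: rhs = 2, matching y values: 5, 18 (2 points).
  x = 17: rhs = 8, matching y values: 10, 13 (2 points).
  x = 18: rhs = 1, matching y values: 1, 22 (2 points).
  x = 19: rhs = 10, matching y values: none (0 points).
  x = 20: rhs = 18, matching y values: 8, 15 (2 points).
  x = 21: rhs = 8, matching y values: 10, 13 (2 points).
  x = 22: rhs = 9, matching y values: 3, 20 (2 points).
Total affine count: 31.
Full point count |E(F_23)| = 31 + 1 = 32.
Hasse bound: |32 − (23+1)| = |8| = 8 ≤ 2√23 ≈ 9.5917 ✓.


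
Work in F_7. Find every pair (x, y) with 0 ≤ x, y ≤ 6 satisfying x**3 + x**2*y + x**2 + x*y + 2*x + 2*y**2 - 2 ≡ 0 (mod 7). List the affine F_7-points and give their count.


Affine F_7-points: {(0, 1), (0, 6), (1, 2), (1, 4), (2, 0), (2, 4), (5, 3), (6, 3), (6, 4)}; count = 9.

For each of the 49 pairs (x, y) ∈ F_7², evaluate f(x, y) mod 7. Record the zeros.
  x = 0: [0↦5, 1↦0, 2↦6, 3↦2, 4↦2, 5↦6, 6↦0]  zeros at y ∈ {1, 6}
  x = 1: [0↦2, 1↦6, 2↦0, 3↦5, 4↦0, 5↦6, 6↦2]  zeros at y ∈ {2, 4}
  x = 2: [0↦0, 1↦1, 2↦6, 3↦1, 4↦0, 5↦3, 6↦3]  zeros at y ∈ {0, 4}
  x = 3: [0↦5, 1↦5, 2↦2, 3↦3, 4↦1, 5↦3, 6↦2]  zeros at y ∈ ∅
  x = 4: [0↦2, 1↦3, 2↦1, 3↦3, 4↦2, 5↦5, 6↦5]  zeros at y ∈ ∅
  x = 5: [0↦4, 1↦1, 2↦2, 3↦0, 4↦2, 5↦1, 6↦4]  zeros at y ∈ {3}
  x = 6: [0↦3, 1↦5, 2↦4, 3↦0, 4↦0, 5↦4, 6↦5]  zeros at y ∈ {3, 4}
Collecting zeros: affine points = {(0, 1), (0, 6), (1, 2), (1, 4), (2, 0), (2, 4), (5, 3), (6, 3), (6, 4)}.
Total count |C(F_7)_aff| = 9.


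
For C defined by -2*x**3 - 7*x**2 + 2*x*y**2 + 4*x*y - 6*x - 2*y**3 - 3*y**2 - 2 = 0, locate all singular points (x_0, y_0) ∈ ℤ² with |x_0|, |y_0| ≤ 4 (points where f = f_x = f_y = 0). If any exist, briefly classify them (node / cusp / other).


Singular points: {(-1, -1)}; classification: node.

Compute partial derivatives:
  f_x = -6*x**2 - 14*x + 2*y**2 + 4*y - 6.
  f_y = 4*x*y + 4*x - 6*y**2 - 6*y.
Scan x_0 ∈ {−4, ..., 4}. For each x_0, f_y(x_0, y) is a polynomial in y; find its integer roots y ∈ {−4, ..., 4}, then test f_x and f at those candidates.
  x = -4: f_y(-4, y) = -6*y**2 - 22*y - 16; vanishes at y ∈ {-1}. (-4, -1): f_x = -48 ≠ 0.
  x = -3: f_y(-3, y) = -6*y**2 - 18*y - 12; vanishes at y ∈ {-2, -1}. (-3, -2): f_x = -18 ≠ 0; (-3, -1): f_x = -20 ≠ 0.
  x = -2: f_y(-2, y) = -6*y**2 - 14*y - 8; vanishes at y ∈ {-1}. (-2, -1): f_x = -4 ≠ 0.
  x = -1: f_y(-1, y) = -6*y**2 - 10*y - 4; vanishes at y ∈ {-1}. (-1, -1): f_x = 0, f = 0 — SINGULAR.
  x = 0: f_y(0, y) = -6*y**2 - 6*y; vanishes at y ∈ {-1, 0}. (0, -1): f_x = -8 ≠ 0; (0, 0): f_x = -6 ≠ 0.
  x = 1: f_y(1, y) = -6*y**2 - 2*y + 4; vanishes at y ∈ {-1}. (1, -1): f_x = -28 ≠ 0.
  x = 2: f_y(2, y) = -6*y**2 + 2*y + 8; vanishes at y ∈ {-1}. (2, -1): f_x = -60 ≠ 0.
  x = 3: f_y(3, y) = -6*y**2 + 6*y + 12; vanishes at y ∈ {-1, 2}. (3, -1): f_x = -104 ≠ 0; (3, 2): f_x = -86 ≠ 0.
  x = 4: f_y(4, y) = -6*y**2 + 10*y + 16; vanishes at y ∈ {-1}. (4, -1): f_x = -160 ≠ 0.
Only singular point on the grid: (-1, -1).
Classify: substitute x = -1 + u, y = -1 + v and expand: f = -2*u**3 - u**2 + 2*u*v**2 - 2*v**3 + v**2.
No constant or linear terms (consistent with a singular point). Quadratic part: -u**2 + v**2. Cubic part: -2*u**3 + 2*u*v**2 - 2*v**3.
The quadratic part v**2 - u**2 = (v − u)(v + u) splits into two distinct linear factors, so there are two distinct tangent lines y − -1 = ±(x − -1) — this is a node (ordinary double point).
Classification: node.
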